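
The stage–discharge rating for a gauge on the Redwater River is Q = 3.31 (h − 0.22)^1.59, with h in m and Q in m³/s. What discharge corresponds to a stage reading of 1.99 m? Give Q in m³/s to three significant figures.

8.21 m³/s

Q = 3.31 × (1.99 − 0.22)^1.59 = 3.31 × 1.77^1.59 = 8.206 m³/s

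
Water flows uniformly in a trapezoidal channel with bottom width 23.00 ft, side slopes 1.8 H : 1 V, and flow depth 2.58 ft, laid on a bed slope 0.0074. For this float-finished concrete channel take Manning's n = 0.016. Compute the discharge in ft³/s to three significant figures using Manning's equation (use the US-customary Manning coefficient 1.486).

A = (b + z·y)·y = (23.00 + 1.8×2.58)×2.58 = 71.32 ft²
P = b + 2y√(1+z²) = 23.00 + 2×2.58×√(1+1.8²) = 33.63 ft
R = A/P = 71.32/33.63 = 2.121 ft
Q = (1.486/n)·A·R^(2/3)·S^(1/2) = (1.486/0.016) × 71.32 × 2.121^(2/3) × 0.0074^(1/2) = 940.7 ft³/s

941 ft³/s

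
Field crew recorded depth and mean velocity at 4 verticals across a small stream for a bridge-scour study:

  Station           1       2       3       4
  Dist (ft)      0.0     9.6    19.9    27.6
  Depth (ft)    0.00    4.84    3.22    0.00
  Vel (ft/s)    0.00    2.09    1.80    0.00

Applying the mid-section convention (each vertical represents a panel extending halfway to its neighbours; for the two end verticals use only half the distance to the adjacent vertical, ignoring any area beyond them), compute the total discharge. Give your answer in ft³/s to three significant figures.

153 ft³/s

w_2 = (19.9 − 0.0)/2 = 9.95 ft; q_2 = 2.09 × 4.84 × 9.95 = 100.7 ft³/s
w_3 = (27.6 − 9.6)/2 = 9 ft; q_3 = 1.80 × 3.22 × 9 = 52.16 ft³/s
Stations 1, 4 contribute zero (depth or velocity is 0).
Q = Σ qᵢ = 152.8 ft³/s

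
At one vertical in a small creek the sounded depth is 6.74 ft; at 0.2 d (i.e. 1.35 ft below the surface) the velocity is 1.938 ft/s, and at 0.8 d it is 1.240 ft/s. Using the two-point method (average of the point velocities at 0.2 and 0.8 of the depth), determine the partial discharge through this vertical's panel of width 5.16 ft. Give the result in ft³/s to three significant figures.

55.3 ft³/s

v̄ = (1.938 + 1.240) / 2 = 1.589 ft/s
q = v̄ × d × w = 1.589 × 6.74 × 5.16 = 55.26 ft³/s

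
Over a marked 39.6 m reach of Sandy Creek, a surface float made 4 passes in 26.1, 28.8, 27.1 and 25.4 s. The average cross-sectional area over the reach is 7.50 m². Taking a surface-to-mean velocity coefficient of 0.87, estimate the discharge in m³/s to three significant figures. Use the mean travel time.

t̄ = (26.1 + 28.8 + 27.1 + 25.4) / 4 = 26.85 s
v_surface = L / t̄ = 39.6 / 26.85 = 1.475 m/s
v_mean = 0.87 × 1.475 = 1.283 m/s
Q = A × v_mean = 7.50 × 1.283 = 9.623 m³/s

9.62 m³/s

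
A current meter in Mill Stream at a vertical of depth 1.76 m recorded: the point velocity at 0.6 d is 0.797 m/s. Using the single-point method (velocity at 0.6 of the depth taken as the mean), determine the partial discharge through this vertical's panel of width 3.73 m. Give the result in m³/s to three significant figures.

5.23 m³/s

v̄ = v₀.₆ = 0.797 m/s
q = v̄ × d × w = 0.7970 × 1.76 × 3.73 = 5.232 m³/s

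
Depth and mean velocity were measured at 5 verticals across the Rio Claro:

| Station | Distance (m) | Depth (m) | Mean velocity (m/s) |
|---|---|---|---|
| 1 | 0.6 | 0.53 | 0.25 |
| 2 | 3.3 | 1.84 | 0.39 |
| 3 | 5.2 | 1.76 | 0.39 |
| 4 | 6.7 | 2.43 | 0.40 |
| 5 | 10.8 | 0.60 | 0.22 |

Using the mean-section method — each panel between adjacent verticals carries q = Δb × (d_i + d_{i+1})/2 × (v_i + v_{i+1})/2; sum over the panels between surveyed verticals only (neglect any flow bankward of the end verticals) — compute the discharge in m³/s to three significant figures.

Panel 1-2: Δb = 2.7 m, d̄ = (0.53+1.84)/2 = 1.185, v̄ = (0.25+0.39)/2 = 0.32 → q = 2.7×1.185×0.32 = 1.024 m³/s
Panel 2-3: Δb = 1.9 m, d̄ = (1.84+1.76)/2 = 1.8, v̄ = (0.39+0.39)/2 = 0.39 → q = 1.9×1.8×0.39 = 1.334 m³/s
Panel 3-4: Δb = 1.5 m, d̄ = (1.76+2.43)/2 = 2.095, v̄ = (0.39+0.40)/2 = 0.395 → q = 1.5×2.095×0.395 = 1.241 m³/s
Panel 4-5: Δb = 4.1 m, d̄ = (2.43+0.60)/2 = 1.515, v̄ = (0.40+0.22)/2 = 0.31 → q = 4.1×1.515×0.31 = 1.926 m³/s
Q = Σ q = 5.524 m³/s

5.52 m³/s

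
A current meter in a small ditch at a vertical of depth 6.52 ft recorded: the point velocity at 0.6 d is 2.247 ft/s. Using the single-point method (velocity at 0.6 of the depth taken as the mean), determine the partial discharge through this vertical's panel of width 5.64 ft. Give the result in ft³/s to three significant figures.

82.6 ft³/s

v̄ = v₀.₆ = 2.247 ft/s
q = v̄ × d × w = 2.247 × 6.52 × 5.64 = 82.63 ft³/s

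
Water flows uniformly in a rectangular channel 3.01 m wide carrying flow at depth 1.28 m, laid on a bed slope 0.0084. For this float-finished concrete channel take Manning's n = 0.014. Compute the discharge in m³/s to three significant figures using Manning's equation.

A = b·y = 3.01 × 1.28 = 3.853 m²
P = b + 2y = 3.01 + 2×1.28 = 5.570 m
R = A/P = 3.853/5.570 = 0.6917 m
Q = (1/n)·A·R^(2/3)·S^(1/2) = (1/0.014) × 3.853 × 0.6917^(2/3) × 0.0084^(1/2) = 19.73 m³/s

19.7 m³/s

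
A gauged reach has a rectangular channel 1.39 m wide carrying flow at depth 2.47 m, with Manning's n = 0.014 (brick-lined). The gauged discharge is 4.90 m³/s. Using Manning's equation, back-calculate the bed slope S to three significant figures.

0.000903

A = b·y = 1.39 × 2.47 = 3.433 m²
P = b + 2y = 1.39 + 2×2.47 = 6.330 m
R = A/P = 3.433/6.330 = 0.5424 m
S = (Q·n / (1·A·R^(2/3)))² = (4.90×0.014 / (1×3.433×0.6651))² = 0.0009026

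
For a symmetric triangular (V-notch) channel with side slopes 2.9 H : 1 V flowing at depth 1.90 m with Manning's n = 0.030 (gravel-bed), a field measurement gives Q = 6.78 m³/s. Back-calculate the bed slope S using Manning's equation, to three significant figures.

A = z·y² = 2.9×1.90² = 10.47 m²
P = 2y√(1+z²) = 2×1.90×√(1+2.9²) = 11.66 m
R = A/P = 10.47/11.66 = 0.8981 m
S = (Q·n / (1·A·R^(2/3)))² = (6.78×0.030 / (1×10.47×0.9309))² = 0.0004356

0.000436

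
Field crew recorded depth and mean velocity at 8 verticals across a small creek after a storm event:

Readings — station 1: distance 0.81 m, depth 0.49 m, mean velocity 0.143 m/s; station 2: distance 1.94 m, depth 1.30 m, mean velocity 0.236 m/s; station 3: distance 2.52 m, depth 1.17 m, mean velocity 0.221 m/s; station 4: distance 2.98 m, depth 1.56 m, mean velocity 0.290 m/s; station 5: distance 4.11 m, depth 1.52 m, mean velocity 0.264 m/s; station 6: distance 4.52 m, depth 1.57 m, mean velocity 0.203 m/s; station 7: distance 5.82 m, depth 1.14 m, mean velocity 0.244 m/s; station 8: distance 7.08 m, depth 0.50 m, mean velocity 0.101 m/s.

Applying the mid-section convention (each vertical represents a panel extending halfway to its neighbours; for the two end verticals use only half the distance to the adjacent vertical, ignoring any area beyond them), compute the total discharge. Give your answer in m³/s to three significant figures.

1.77 m³/s

w_1 = (1.94 − 0.81)/2 = 0.565 m; q_1 = 0.143 × 0.49 × 0.565 = 0.03959 m³/s
w_2 = (2.52 − 0.81)/2 = 0.855 m; q_2 = 0.236 × 1.30 × 0.855 = 0.2623 m³/s
w_3 = (2.98 − 1.94)/2 = 0.52 m; q_3 = 0.221 × 1.17 × 0.52 = 0.1345 m³/s
w_4 = (4.11 − 2.52)/2 = 0.795 m; q_4 = 0.290 × 1.56 × 0.795 = 0.3597 m³/s
w_5 = (4.52 − 2.98)/2 = 0.77 m; q_5 = 0.264 × 1.52 × 0.77 = 0.3090 m³/s
w_6 = (5.82 − 4.11)/2 = 0.855 m; q_6 = 0.203 × 1.57 × 0.855 = 0.2725 m³/s
w_7 = (7.08 − 4.52)/2 = 1.28 m; q_7 = 0.244 × 1.14 × 1.28 = 0.3560 m³/s
w_8 = (7.08 − 5.82)/2 = 0.63 m; q_8 = 0.101 × 0.50 × 0.63 = 0.03182 m³/s
Q = Σ qᵢ = 1.765 m³/s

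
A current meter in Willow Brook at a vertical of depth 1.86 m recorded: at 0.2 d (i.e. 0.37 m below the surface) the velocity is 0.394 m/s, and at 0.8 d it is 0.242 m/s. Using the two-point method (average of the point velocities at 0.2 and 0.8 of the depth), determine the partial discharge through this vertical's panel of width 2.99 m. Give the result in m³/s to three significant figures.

1.77 m³/s

v̄ = (0.394 + 0.242) / 2 = 0.3180 m/s
q = v̄ × d × w = 0.3180 × 1.86 × 2.99 = 1.769 m³/s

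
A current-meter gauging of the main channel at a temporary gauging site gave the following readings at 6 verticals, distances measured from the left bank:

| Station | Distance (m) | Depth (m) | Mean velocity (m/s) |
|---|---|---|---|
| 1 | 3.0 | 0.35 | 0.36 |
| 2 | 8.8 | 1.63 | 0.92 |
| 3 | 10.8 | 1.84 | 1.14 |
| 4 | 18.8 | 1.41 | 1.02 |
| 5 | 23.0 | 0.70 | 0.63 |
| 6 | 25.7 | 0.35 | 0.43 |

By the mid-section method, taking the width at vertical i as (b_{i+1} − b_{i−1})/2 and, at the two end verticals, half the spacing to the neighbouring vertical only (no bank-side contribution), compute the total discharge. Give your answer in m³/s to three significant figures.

27.2 m³/s

w_1 = (8.8 − 3.0)/2 = 2.9 m; q_1 = 0.36 × 0.35 × 2.9 = 0.3654 m³/s
w_2 = (10.8 − 3.0)/2 = 3.9 m; q_2 = 0.92 × 1.63 × 3.9 = 5.848 m³/s
w_3 = (18.8 − 8.8)/2 = 5 m; q_3 = 1.14 × 1.84 × 5 = 10.49 m³/s
w_4 = (23.0 − 10.8)/2 = 6.1 m; q_4 = 1.02 × 1.41 × 6.1 = 8.773 m³/s
w_5 = (25.7 − 18.8)/2 = 3.45 m; q_5 = 0.63 × 0.70 × 3.45 = 1.521 m³/s
w_6 = (25.7 − 23.0)/2 = 1.35 m; q_6 = 0.43 × 0.35 × 1.35 = 0.2032 m³/s
Q = Σ qᵢ = 27.20 m³/s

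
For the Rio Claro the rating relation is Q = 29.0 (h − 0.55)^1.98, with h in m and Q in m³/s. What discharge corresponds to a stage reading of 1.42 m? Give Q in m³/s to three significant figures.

22.0 m³/s

Q = 29.0 × (1.42 − 0.55)^1.98 = 29.0 × 0.87^1.98 = 22.01 m³/s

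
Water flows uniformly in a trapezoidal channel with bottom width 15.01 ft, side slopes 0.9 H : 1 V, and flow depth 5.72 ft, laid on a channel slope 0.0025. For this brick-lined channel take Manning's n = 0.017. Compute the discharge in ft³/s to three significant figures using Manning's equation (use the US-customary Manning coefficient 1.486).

1230 ft³/s

A = (b + z·y)·y = (15.01 + 0.9×5.72)×5.72 = 115.3 ft²
P = b + 2y√(1+z²) = 15.01 + 2×5.72×√(1+0.9²) = 30.40 ft
R = A/P = 115.3/30.40 = 3.793 ft
Q = (1.486/n)·A·R^(2/3)·S^(1/2) = (1.486/0.017) × 115.3 × 3.793^(2/3) × 0.0025^(1/2) = 1226 ft³/s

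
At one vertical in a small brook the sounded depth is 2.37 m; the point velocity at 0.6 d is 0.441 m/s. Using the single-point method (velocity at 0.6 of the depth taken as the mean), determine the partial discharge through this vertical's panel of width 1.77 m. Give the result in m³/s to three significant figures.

1.85 m³/s

v̄ = v₀.₆ = 0.441 m/s
q = v̄ × d × w = 0.4410 × 2.37 × 1.77 = 1.850 m³/s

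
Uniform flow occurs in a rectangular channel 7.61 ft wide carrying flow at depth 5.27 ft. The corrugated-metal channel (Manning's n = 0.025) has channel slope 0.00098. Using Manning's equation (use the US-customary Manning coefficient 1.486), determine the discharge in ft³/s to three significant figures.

127 ft³/s

A = b·y = 7.61 × 5.27 = 40.10 ft²
P = b + 2y = 7.61 + 2×5.27 = 18.15 ft
R = A/P = 40.10/18.15 = 2.210 ft
Q = (1.486/n)·A·R^(2/3)·S^(1/2) = (1.486/0.025) × 40.10 × 2.210^(2/3) × 0.00098^(1/2) = 126.6 ft³/s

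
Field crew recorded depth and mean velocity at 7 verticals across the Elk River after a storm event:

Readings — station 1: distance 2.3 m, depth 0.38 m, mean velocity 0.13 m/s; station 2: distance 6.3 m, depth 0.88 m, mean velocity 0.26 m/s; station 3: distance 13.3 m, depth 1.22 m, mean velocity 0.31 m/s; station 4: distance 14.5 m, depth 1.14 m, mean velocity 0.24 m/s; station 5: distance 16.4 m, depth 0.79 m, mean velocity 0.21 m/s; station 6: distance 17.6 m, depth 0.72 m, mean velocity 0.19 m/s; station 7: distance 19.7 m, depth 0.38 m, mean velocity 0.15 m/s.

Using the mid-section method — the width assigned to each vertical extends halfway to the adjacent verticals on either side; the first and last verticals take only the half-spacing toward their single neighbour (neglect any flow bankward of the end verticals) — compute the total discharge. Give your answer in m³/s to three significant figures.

w_1 = (6.3 − 2.3)/2 = 2 m; q_1 = 0.13 × 0.38 × 2 = 0.09880 m³/s
w_2 = (13.3 − 2.3)/2 = 5.5 m; q_2 = 0.26 × 0.88 × 5.5 = 1.258 m³/s
w_3 = (14.5 − 6.3)/2 = 4.1 m; q_3 = 0.31 × 1.22 × 4.1 = 1.551 m³/s
w_4 = (16.4 − 13.3)/2 = 1.55 m; q_4 = 0.24 × 1.14 × 1.55 = 0.4241 m³/s
w_5 = (17.6 − 14.5)/2 = 1.55 m; q_5 = 0.21 × 0.79 × 1.55 = 0.2571 m³/s
w_6 = (19.7 − 16.4)/2 = 1.65 m; q_6 = 0.19 × 0.72 × 1.65 = 0.2257 m³/s
w_7 = (19.7 − 17.6)/2 = 1.05 m; q_7 = 0.15 × 0.38 × 1.05 = 0.05985 m³/s
Q = Σ qᵢ = 3.875 m³/s

3.87 m³/s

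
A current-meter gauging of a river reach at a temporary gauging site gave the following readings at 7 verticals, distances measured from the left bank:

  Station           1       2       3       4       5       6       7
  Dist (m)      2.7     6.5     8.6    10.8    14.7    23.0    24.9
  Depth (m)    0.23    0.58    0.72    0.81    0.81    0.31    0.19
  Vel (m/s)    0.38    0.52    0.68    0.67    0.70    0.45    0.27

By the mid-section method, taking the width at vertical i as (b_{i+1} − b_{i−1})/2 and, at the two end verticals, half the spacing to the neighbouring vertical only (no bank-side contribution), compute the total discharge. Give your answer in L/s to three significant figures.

w_1 = (6.5 − 2.7)/2 = 1.9 m; q_1 = 0.38 × 0.23 × 1.9 = 0.1661 m³/s
w_2 = (8.6 − 2.7)/2 = 2.95 m; q_2 = 0.52 × 0.58 × 2.95 = 0.8897 m³/s
w_3 = (10.8 − 6.5)/2 = 2.15 m; q_3 = 0.68 × 0.72 × 2.15 = 1.053 m³/s
w_4 = (14.7 − 8.6)/2 = 3.05 m; q_4 = 0.67 × 0.81 × 3.05 = 1.655 m³/s
w_5 = (23.0 − 10.8)/2 = 6.1 m; q_5 = 0.70 × 0.81 × 6.1 = 3.459 m³/s
w_6 = (24.9 − 14.7)/2 = 5.1 m; q_6 = 0.45 × 0.31 × 5.1 = 0.7115 m³/s
w_7 = (24.9 − 23.0)/2 = 0.95 m; q_7 = 0.27 × 0.19 × 0.95 = 0.04874 m³/s
Q = Σ qᵢ = 7.983 m³/s
= 7.983 × 1000 = 7983 L/s

7980 L/s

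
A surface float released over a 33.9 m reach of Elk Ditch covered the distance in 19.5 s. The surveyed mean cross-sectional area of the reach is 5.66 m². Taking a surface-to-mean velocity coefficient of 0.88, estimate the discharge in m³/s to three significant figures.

v_surface = L / t̄ = 33.9 / 19.5 = 1.738 m/s
v_mean = 0.88 × 1.738 = 1.530 m/s
Q = A × v_mean = 5.66 × 1.530 = 8.659 m³/s

8.66 m³/s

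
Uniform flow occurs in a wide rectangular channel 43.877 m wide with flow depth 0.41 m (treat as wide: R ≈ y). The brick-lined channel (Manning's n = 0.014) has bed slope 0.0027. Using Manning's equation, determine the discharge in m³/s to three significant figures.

A = b·y = 43.877 × 0.41 = 17.99 m²
Wide channel: R ≈ y = 0.41 m
Q = (1/n)·A·R^(2/3)·S^(1/2) = (1/0.014) × 17.99 × 0.4100^(2/3) × 0.0027^(1/2) = 36.85 m³/s

36.8 m³/s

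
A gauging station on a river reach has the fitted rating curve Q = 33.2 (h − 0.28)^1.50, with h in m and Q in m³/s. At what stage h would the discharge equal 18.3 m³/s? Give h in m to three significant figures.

0.952 m

h − h₀ = (Q/C)^(1/b) = (18.3/33.2)^(1/1.50) = 0.6723 m
h = 0.28 + 0.6723 = 0.9523 m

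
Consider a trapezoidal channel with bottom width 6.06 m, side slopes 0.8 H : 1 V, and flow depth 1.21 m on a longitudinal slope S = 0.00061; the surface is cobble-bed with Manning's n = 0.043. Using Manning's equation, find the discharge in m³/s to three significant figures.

4.65 m³/s

A = (b + z·y)·y = (6.06 + 0.8×1.21)×1.21 = 8.504 m²
P = b + 2y√(1+z²) = 6.06 + 2×1.21×√(1+0.8²) = 9.159 m
R = A/P = 8.504/9.159 = 0.9285 m
Q = (1/n)·A·R^(2/3)·S^(1/2) = (1/0.043) × 8.504 × 0.9285^(2/3) × 0.00061^(1/2) = 4.649 m³/s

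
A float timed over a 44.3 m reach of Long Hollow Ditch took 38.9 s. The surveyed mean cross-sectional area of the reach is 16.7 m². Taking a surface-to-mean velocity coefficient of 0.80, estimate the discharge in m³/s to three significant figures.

v_surface = L / t̄ = 44.3 / 38.9 = 1.139 m/s
v_mean = 0.80 × 1.139 = 0.9111 m/s
Q = A × v_mean = 16.7 × 0.9111 = 15.21 m³/s

15.2 m³/s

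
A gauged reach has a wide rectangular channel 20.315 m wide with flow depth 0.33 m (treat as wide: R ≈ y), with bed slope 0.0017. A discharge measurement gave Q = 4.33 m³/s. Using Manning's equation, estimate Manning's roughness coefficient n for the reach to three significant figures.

0.0305

A = b·y = 20.315 × 0.33 = 6.704 m²
Wide channel: R ≈ y = 0.33 m
n = (1/Q)·A·R^(2/3)·S^(1/2) = (1/4.33) × 6.704 × 0.4775 × 0.04123 = 0.03048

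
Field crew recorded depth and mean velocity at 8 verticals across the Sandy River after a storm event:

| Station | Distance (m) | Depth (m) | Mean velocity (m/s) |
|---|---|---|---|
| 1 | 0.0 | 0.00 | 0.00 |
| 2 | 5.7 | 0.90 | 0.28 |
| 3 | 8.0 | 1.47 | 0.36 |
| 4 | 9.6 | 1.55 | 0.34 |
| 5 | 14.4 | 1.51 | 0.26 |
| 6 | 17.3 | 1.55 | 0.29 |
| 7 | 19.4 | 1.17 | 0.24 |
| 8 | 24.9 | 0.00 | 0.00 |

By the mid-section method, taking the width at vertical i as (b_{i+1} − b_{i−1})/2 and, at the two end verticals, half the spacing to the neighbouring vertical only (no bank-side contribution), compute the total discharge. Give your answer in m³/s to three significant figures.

w_2 = (8.0 − 0.0)/2 = 4 m; q_2 = 0.28 × 0.90 × 4 = 1.008 m³/s
w_3 = (9.6 − 5.7)/2 = 1.95 m; q_3 = 0.36 × 1.47 × 1.95 = 1.032 m³/s
w_4 = (14.4 − 8.0)/2 = 3.2 m; q_4 = 0.34 × 1.55 × 3.2 = 1.686 m³/s
w_5 = (17.3 − 9.6)/2 = 3.85 m; q_5 = 0.26 × 1.51 × 3.85 = 1.512 m³/s
w_6 = (19.4 − 14.4)/2 = 2.5 m; q_6 = 0.29 × 1.55 × 2.5 = 1.124 m³/s
w_7 = (24.9 − 17.3)/2 = 3.8 m; q_7 = 0.24 × 1.17 × 3.8 = 1.067 m³/s
Stations 1, 8 contribute zero (depth or velocity is 0).
Q = Σ qᵢ = 7.429 m³/s

7.43 m³/s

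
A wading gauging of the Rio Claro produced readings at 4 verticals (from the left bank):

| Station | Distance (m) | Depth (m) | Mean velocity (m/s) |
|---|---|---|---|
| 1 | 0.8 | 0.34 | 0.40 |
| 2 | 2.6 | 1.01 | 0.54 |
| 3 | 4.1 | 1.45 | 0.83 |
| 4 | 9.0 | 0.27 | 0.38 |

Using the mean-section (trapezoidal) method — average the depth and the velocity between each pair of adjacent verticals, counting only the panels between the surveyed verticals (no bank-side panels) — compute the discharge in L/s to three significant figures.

Panel 1-2: Δb = 1.8 m, d̄ = (0.34+1.01)/2 = 0.675, v̄ = (0.40+0.54)/2 = 0.47 → q = 1.8×0.675×0.47 = 0.5711 m³/s
Panel 2-3: Δb = 1.5 m, d̄ = (1.01+1.45)/2 = 1.23, v̄ = (0.54+0.83)/2 = 0.685 → q = 1.5×1.23×0.685 = 1.264 m³/s
Panel 3-4: Δb = 4.9 m, d̄ = (1.45+0.27)/2 = 0.86, v̄ = (0.83+0.38)/2 = 0.605 → q = 4.9×0.86×0.605 = 2.549 m³/s
Q = Σ q = 4.384 m³/s
= 4.384 × 1000 = 4384 L/s

4380 L/s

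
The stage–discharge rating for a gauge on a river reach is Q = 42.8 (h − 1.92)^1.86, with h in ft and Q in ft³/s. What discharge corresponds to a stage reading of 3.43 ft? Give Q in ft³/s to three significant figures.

Q = 42.8 × (3.43 − 1.92)^1.86 = 42.8 × 1.51^1.86 = 92.12 ft³/s

92.1 ft³/s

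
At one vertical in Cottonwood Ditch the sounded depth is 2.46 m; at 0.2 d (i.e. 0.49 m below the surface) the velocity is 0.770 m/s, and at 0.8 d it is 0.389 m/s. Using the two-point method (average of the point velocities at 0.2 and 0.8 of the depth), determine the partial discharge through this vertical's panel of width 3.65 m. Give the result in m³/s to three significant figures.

v̄ = (0.770 + 0.389) / 2 = 0.5795 m/s
q = v̄ × d × w = 0.5795 × 2.46 × 3.65 = 5.203 m³/s

5.20 m³/s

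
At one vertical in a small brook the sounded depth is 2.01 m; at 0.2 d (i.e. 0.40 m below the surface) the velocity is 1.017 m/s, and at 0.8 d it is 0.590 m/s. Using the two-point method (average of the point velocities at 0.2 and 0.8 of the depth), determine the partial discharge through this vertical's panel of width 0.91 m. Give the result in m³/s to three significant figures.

1.47 m³/s

v̄ = (1.017 + 0.590) / 2 = 0.8035 m/s
q = v̄ × d × w = 0.8035 × 2.01 × 0.91 = 1.470 m³/s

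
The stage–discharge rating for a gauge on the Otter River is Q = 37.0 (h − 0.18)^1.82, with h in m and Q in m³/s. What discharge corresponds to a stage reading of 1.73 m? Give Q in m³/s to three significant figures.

Q = 37.0 × (1.73 − 0.18)^1.82 = 37.0 × 1.55^1.82 = 82.15 m³/s

82.1 m³/s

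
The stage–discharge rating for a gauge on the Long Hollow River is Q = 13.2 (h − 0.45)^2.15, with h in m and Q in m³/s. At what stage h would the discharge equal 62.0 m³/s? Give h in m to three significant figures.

h − h₀ = (Q/C)^(1/b) = (62.0/13.2)^(1/2.15) = 2.053 m
h = 0.45 + 2.053 = 2.503 m

2.50 m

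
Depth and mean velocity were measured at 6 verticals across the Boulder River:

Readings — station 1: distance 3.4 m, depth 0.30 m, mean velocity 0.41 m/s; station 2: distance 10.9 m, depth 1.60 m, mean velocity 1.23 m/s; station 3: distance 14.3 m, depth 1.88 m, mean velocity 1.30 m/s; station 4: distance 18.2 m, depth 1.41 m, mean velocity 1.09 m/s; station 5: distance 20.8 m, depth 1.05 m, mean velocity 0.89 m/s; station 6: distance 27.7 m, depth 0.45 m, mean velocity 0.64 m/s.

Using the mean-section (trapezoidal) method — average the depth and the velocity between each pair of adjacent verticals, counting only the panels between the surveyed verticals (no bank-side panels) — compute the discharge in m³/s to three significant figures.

Panel 1-2: Δb = 7.5 m, d̄ = (0.30+1.60)/2 = 0.95, v̄ = (0.41+1.23)/2 = 0.82 → q = 7.5×0.95×0.82 = 5.843 m³/s
Panel 2-3: Δb = 3.4 m, d̄ = (1.60+1.88)/2 = 1.74, v̄ = (1.23+1.30)/2 = 1.265 → q = 3.4×1.74×1.265 = 7.484 m³/s
Panel 3-4: Δb = 3.9 m, d̄ = (1.88+1.41)/2 = 1.645, v̄ = (1.30+1.09)/2 = 1.195 → q = 3.9×1.645×1.195 = 7.667 m³/s
Panel 4-5: Δb = 2.6 m, d̄ = (1.41+1.05)/2 = 1.23, v̄ = (1.09+0.89)/2 = 0.99 → q = 2.6×1.23×0.99 = 3.166 m³/s
Panel 5-6: Δb = 6.9 m, d̄ = (1.05+0.45)/2 = 0.75, v̄ = (0.89+0.64)/2 = 0.765 → q = 6.9×0.75×0.765 = 3.959 m³/s
Q = Σ q = 28.12 m³/s

28.1 m³/s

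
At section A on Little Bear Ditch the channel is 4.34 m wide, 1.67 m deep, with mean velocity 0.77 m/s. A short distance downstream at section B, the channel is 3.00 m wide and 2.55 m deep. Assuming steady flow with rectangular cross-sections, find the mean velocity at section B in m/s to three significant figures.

0.730 m/s

Q = A₁V₁ = (4.34×1.67) × 0.77 = 5.581 m³/s
A₂ = 3.00 × 2.55 = 7.650 m²
V₂ = Q/A₂ = 5.581/7.650 = 0.7295 m/s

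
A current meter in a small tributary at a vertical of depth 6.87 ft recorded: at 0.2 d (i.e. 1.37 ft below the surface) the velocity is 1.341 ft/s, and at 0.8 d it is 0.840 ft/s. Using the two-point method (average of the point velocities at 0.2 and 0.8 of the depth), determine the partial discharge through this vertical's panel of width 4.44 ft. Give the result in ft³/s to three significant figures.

v̄ = (1.341 + 0.840) / 2 = 1.091 ft/s
q = v̄ × d × w = 1.091 × 6.87 × 4.44 = 33.26 ft³/s

33.3 ft³/s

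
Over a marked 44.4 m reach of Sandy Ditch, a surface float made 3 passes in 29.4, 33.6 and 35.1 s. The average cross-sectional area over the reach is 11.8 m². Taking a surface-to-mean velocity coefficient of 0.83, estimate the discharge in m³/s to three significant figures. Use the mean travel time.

t̄ = (29.4 + 33.6 + 35.1) / 3 = 32.7 s
v_surface = L / t̄ = 44.4 / 32.7 = 1.358 m/s
v_mean = 0.83 × 1.358 = 1.127 m/s
Q = A × v_mean = 11.8 × 1.127 = 13.30 m³/s

13.3 m³/s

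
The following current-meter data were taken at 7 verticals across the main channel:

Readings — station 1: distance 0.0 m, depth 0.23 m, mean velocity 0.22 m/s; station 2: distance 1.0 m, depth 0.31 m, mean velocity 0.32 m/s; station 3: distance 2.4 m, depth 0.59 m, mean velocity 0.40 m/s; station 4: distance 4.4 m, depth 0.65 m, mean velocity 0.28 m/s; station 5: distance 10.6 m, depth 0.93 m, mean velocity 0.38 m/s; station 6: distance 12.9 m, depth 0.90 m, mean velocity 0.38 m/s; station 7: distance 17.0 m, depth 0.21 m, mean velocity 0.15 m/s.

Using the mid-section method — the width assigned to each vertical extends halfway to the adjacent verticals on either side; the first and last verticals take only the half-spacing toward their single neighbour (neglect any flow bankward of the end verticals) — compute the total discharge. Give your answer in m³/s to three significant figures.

3.95 m³/s

w_1 = (1.0 − 0.0)/2 = 0.5 m; q_1 = 0.22 × 0.23 × 0.5 = 0.02530 m³/s
w_2 = (2.4 − 0.0)/2 = 1.2 m; q_2 = 0.32 × 0.31 × 1.2 = 0.1190 m³/s
w_3 = (4.4 − 1.0)/2 = 1.7 m; q_3 = 0.40 × 0.59 × 1.7 = 0.4012 m³/s
w_4 = (10.6 − 2.4)/2 = 4.1 m; q_4 = 0.28 × 0.65 × 4.1 = 0.7462 m³/s
w_5 = (12.9 − 4.4)/2 = 4.25 m; q_5 = 0.38 × 0.93 × 4.25 = 1.502 m³/s
w_6 = (17.0 − 10.6)/2 = 3.2 m; q_6 = 0.38 × 0.90 × 3.2 = 1.094 m³/s
w_7 = (17.0 − 12.9)/2 = 2.05 m; q_7 = 0.15 × 0.21 × 2.05 = 0.06458 m³/s
Q = Σ qᵢ = 3.953 m³/s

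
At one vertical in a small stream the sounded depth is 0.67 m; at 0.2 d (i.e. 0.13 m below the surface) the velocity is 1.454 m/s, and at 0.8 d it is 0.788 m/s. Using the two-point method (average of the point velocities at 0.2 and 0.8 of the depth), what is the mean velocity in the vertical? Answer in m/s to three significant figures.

v̄ = (1.454 + 0.788) / 2 = 1.121 m/s

1.12 m/s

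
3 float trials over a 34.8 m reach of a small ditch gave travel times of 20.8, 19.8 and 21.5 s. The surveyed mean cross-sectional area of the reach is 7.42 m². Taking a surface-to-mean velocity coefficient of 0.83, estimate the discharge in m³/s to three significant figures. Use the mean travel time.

t̄ = (20.8 + 19.8 + 21.5) / 3 = 20.7 s
v_surface = L / t̄ = 34.8 / 20.7 = 1.681 m/s
v_mean = 0.83 × 1.681 = 1.395 m/s
Q = A × v_mean = 7.42 × 1.395 = 10.35 m³/s

10.4 m³/s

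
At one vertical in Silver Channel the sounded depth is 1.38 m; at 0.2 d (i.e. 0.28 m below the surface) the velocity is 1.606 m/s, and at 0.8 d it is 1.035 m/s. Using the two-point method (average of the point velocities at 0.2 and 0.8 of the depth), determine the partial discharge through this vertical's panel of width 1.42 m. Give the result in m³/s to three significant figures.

v̄ = (1.606 + 1.035) / 2 = 1.321 m/s
q = v̄ × d × w = 1.321 × 1.38 × 1.42 = 2.588 m³/s

2.59 m³/s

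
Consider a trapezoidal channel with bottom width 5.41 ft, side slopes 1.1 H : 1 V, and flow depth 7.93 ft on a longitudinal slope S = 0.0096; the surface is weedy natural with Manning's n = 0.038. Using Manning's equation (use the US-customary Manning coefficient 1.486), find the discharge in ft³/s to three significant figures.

A = (b + z·y)·y = (5.41 + 1.1×7.93)×7.93 = 112.1 ft²
P = b + 2y√(1+z²) = 5.41 + 2×7.93×√(1+1.1²) = 28.99 ft
R = A/P = 112.1/28.99 = 3.866 ft
Q = (1.486/n)·A·R^(2/3)·S^(1/2) = (1.486/0.038) × 112.1 × 3.866^(2/3) × 0.0096^(1/2) = 1058 ft³/s

1060 ft³/s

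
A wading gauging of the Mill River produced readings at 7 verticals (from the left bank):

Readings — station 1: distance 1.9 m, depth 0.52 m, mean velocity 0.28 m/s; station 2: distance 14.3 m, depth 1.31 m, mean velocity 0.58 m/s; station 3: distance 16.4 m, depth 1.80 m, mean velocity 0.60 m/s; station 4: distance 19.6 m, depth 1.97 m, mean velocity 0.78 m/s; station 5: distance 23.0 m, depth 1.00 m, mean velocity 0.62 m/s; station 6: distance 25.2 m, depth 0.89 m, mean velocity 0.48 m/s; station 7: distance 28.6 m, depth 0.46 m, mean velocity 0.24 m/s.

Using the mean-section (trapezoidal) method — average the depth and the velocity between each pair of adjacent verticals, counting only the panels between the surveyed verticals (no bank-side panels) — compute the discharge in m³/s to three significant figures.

Panel 1-2: Δb = 12.4 m, d̄ = (0.52+1.31)/2 = 0.915, v̄ = (0.28+0.58)/2 = 0.43 → q = 12.4×0.915×0.43 = 4.879 m³/s
Panel 2-3: Δb = 2.1 m, d̄ = (1.31+1.80)/2 = 1.555, v̄ = (0.58+0.60)/2 = 0.59 → q = 2.1×1.555×0.59 = 1.927 m³/s
Panel 3-4: Δb = 3.2 m, d̄ = (1.80+1.97)/2 = 1.885, v̄ = (0.60+0.78)/2 = 0.69 → q = 3.2×1.885×0.69 = 4.162 m³/s
Panel 4-5: Δb = 3.4 m, d̄ = (1.97+1.00)/2 = 1.485, v̄ = (0.78+0.62)/2 = 0.7 → q = 3.4×1.485×0.7 = 3.534 m³/s
Panel 5-6: Δb = 2.2 m, d̄ = (1.00+0.89)/2 = 0.945, v̄ = (0.62+0.48)/2 = 0.55 → q = 2.2×0.945×0.55 = 1.143 m³/s
Panel 6-7: Δb = 3.4 m, d̄ = (0.89+0.46)/2 = 0.675, v̄ = (0.48+0.24)/2 = 0.36 → q = 3.4×0.675×0.36 = 0.8262 m³/s
Q = Σ q = 16.47 m³/s

16.5 m³/s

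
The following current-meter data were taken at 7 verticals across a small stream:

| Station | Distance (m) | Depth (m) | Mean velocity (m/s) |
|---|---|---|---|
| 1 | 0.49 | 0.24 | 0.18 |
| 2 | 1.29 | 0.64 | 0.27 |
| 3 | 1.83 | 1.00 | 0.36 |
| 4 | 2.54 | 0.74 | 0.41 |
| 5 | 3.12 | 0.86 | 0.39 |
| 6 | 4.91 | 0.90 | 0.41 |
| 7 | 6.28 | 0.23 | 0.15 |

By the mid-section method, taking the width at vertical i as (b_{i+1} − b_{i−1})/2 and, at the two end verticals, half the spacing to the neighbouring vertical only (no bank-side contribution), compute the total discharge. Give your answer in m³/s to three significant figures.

w_1 = (1.29 − 0.49)/2 = 0.4 m; q_1 = 0.18 × 0.24 × 0.4 = 0.01728 m³/s
w_2 = (1.83 − 0.49)/2 = 0.67 m; q_2 = 0.27 × 0.64 × 0.67 = 0.1158 m³/s
w_3 = (2.54 − 1.29)/2 = 0.625 m; q_3 = 0.36 × 1.00 × 0.625 = 0.2250 m³/s
w_4 = (3.12 − 1.83)/2 = 0.645 m; q_4 = 0.41 × 0.74 × 0.645 = 0.1957 m³/s
w_5 = (4.91 − 2.54)/2 = 1.185 m; q_5 = 0.39 × 0.86 × 1.185 = 0.3974 m³/s
w_6 = (6.28 − 3.12)/2 = 1.58 m; q_6 = 0.41 × 0.90 × 1.58 = 0.5830 m³/s
w_7 = (6.28 − 4.91)/2 = 0.685 m; q_7 = 0.15 × 0.23 × 0.685 = 0.02363 m³/s
Q = Σ qᵢ = 1.558 m³/s

1.56 m³/s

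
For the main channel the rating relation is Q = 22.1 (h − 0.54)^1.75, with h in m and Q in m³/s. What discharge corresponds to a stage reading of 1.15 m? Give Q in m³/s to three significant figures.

Q = 22.1 × (1.15 − 0.54)^1.75 = 22.1 × 0.61^1.75 = 9.305 m³/s

9.31 m³/s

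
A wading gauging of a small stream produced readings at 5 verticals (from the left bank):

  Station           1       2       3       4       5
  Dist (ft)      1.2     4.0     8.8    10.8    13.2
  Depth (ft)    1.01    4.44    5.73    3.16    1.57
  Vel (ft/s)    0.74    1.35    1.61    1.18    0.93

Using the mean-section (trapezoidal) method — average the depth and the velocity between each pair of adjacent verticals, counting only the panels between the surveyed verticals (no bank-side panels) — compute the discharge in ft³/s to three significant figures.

Panel 1-2: Δb = 2.8 ft, d̄ = (1.01+4.44)/2 = 2.725, v̄ = (0.74+1.35)/2 = 1.045 → q = 2.8×2.725×1.045 = 7.973 ft³/s
Panel 2-3: Δb = 4.8 ft, d̄ = (4.44+5.73)/2 = 5.085, v̄ = (1.35+1.61)/2 = 1.48 → q = 4.8×5.085×1.48 = 36.12 ft³/s
Panel 3-4: Δb = 2 ft, d̄ = (5.73+3.16)/2 = 4.445, v̄ = (1.61+1.18)/2 = 1.395 → q = 2×4.445×1.395 = 12.40 ft³/s
Panel 4-5: Δb = 2.4 ft, d̄ = (3.16+1.57)/2 = 2.365, v̄ = (1.18+0.93)/2 = 1.055 → q = 2.4×2.365×1.055 = 5.988 ft³/s
Q = Σ q = 62.49 ft³/s

62.5 ft³/s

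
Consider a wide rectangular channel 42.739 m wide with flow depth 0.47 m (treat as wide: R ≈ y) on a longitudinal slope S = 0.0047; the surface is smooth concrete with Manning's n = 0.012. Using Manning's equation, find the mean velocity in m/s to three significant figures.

A = b·y = 42.739 × 0.47 = 20.09 m²
Wide channel: R ≈ y = 0.47 m
Q = (1/n)·A·R^(2/3)·S^(1/2) = (1/0.012) × 20.09 × 0.4700^(2/3) × 0.0047^(1/2) = 69.37 m³/s
V = Q/A = 69.37/20.09 = 3.454 m/s

3.45 m/s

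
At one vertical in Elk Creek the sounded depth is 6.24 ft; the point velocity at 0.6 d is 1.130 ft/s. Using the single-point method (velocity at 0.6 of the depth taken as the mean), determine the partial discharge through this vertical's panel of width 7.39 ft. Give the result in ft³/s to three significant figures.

52.1 ft³/s

v̄ = v₀.₆ = 1.130 ft/s
q = v̄ × d × w = 1.130 × 6.24 × 7.39 = 52.11 ft³/s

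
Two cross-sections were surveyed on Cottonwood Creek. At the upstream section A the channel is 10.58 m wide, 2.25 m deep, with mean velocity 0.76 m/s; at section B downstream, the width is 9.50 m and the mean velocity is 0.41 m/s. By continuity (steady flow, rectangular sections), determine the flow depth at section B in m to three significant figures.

Q = A₁V₁ = (10.58×2.25) × 0.76 = 18.09 m³/s
d₂ = Q/(b₂ V₂) = 18.09/(9.50×0.41) = 4.645 m

4.64 m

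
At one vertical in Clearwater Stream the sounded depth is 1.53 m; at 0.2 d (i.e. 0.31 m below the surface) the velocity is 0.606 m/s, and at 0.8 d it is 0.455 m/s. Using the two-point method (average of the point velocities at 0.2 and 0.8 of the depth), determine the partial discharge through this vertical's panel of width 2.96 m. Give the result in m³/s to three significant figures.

2.40 m³/s

v̄ = (0.606 + 0.455) / 2 = 0.5305 m/s
q = v̄ × d × w = 0.5305 × 1.53 × 2.96 = 2.403 m³/s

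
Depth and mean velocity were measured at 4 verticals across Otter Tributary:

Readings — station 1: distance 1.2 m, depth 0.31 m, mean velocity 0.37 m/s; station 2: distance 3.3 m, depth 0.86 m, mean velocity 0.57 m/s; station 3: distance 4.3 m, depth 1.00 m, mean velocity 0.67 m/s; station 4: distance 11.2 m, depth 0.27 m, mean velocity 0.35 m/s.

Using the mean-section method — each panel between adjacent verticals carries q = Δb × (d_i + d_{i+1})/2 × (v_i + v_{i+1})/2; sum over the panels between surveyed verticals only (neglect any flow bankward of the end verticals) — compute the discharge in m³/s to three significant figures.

Panel 1-2: Δb = 2.1 m, d̄ = (0.31+0.86)/2 = 0.585, v̄ = (0.37+0.57)/2 = 0.47 → q = 2.1×0.585×0.47 = 0.5774 m³/s
Panel 2-3: Δb = 1 m, d̄ = (0.86+1.00)/2 = 0.93, v̄ = (0.57+0.67)/2 = 0.62 → q = 1×0.93×0.62 = 0.5766 m³/s
Panel 3-4: Δb = 6.9 m, d̄ = (1.00+0.27)/2 = 0.635, v̄ = (0.67+0.35)/2 = 0.51 → q = 6.9×0.635×0.51 = 2.235 m³/s
Q = Σ q = 3.389 m³/s

3.39 m³/s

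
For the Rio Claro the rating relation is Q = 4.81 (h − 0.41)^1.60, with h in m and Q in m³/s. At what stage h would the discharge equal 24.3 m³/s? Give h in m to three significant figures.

3.16 m

h − h₀ = (Q/C)^(1/b) = (24.3/4.81)^(1/1.60) = 2.752 m
h = 0.41 + 2.752 = 3.162 m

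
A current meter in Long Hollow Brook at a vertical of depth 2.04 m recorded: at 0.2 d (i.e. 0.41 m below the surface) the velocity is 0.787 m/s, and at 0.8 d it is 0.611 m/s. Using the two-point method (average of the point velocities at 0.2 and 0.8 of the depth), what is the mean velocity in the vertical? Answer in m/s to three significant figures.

v̄ = (0.787 + 0.611) / 2 = 0.6990 m/s

0.699 m/s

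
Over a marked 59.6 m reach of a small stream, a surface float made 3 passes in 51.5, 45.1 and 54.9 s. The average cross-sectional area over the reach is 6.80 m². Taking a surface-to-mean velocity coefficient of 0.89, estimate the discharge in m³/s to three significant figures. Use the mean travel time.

t̄ = (51.5 + 45.1 + 54.9) / 3 = 50.5 s
v_surface = L / t̄ = 59.6 / 50.5 = 1.180 m/s
v_mean = 0.89 × 1.180 = 1.050 m/s
Q = A × v_mean = 6.80 × 1.050 = 7.143 m³/s

7.14 m³/s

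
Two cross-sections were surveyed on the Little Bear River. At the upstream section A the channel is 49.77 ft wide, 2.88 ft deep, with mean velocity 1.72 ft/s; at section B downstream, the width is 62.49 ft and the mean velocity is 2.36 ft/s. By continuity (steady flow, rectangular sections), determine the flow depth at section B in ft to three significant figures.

1.67 ft

Q = A₁V₁ = (49.77×2.88) × 1.72 = 246.5 ft³/s
d₂ = Q/(b₂ V₂) = 246.5/(62.49×2.36) = 1.672 ft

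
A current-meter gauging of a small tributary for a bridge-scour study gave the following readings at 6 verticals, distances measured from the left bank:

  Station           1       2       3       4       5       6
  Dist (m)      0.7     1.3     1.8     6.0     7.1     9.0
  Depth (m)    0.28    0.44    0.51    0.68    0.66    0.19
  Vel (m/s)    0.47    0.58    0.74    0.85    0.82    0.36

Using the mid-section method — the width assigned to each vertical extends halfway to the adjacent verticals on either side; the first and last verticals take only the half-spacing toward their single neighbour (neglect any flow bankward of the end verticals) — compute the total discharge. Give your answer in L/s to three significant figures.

3480 L/s

w_1 = (1.3 − 0.7)/2 = 0.3 m; q_1 = 0.47 × 0.28 × 0.3 = 0.03948 m³/s
w_2 = (1.8 − 0.7)/2 = 0.55 m; q_2 = 0.58 × 0.44 × 0.55 = 0.1404 m³/s
w_3 = (6.0 − 1.3)/2 = 2.35 m; q_3 = 0.74 × 0.51 × 2.35 = 0.8869 m³/s
w_4 = (7.1 − 1.8)/2 = 2.65 m; q_4 = 0.85 × 0.68 × 2.65 = 1.532 m³/s
w_5 = (9.0 − 6.0)/2 = 1.5 m; q_5 = 0.82 × 0.66 × 1.5 = 0.8118 m³/s
w_6 = (9.0 − 7.1)/2 = 0.95 m; q_6 = 0.36 × 0.19 × 0.95 = 0.06498 m³/s
Q = Σ qᵢ = 3.475 m³/s
= 3.475 × 1000 = 3475 L/s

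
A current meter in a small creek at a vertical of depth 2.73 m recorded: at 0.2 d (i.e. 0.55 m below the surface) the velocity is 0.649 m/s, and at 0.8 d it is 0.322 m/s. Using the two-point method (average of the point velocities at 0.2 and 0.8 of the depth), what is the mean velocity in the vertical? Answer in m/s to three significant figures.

v̄ = (0.649 + 0.322) / 2 = 0.4855 m/s

0.486 m/s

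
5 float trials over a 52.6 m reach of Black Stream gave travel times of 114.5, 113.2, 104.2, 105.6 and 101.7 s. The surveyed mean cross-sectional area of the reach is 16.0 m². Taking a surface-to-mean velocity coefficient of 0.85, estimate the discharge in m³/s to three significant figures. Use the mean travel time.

t̄ = (114.5 + 113.2 + 104.2 + 105.6 + 101.7) / 5 = 107.84 s
v_surface = L / t̄ = 52.6 / 107.84 = 0.4878 m/s
v_mean = 0.85 × 0.4878 = 0.4146 m/s
Q = A × v_mean = 16.0 × 0.4146 = 6.634 m³/s

6.63 m³/s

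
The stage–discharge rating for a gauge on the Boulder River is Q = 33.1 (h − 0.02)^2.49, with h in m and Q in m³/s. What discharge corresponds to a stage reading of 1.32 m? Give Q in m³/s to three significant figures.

Q = 33.1 × (1.32 − 0.02)^2.49 = 33.1 × 1.3^2.49 = 63.61 m³/s

63.6 m³/s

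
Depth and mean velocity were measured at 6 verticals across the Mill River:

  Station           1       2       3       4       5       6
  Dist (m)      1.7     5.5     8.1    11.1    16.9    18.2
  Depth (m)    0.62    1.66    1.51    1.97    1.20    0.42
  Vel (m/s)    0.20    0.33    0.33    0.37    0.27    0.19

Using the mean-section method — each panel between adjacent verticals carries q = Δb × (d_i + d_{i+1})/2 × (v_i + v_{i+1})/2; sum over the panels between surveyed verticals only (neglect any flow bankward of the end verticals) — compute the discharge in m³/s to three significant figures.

Panel 1-2: Δb = 3.8 m, d̄ = (0.62+1.66)/2 = 1.14, v̄ = (0.20+0.33)/2 = 0.265 → q = 3.8×1.14×0.265 = 1.148 m³/s
Panel 2-3: Δb = 2.6 m, d̄ = (1.66+1.51)/2 = 1.585, v̄ = (0.33+0.33)/2 = 0.33 → q = 2.6×1.585×0.33 = 1.360 m³/s
Panel 3-4: Δb = 3 m, d̄ = (1.51+1.97)/2 = 1.74, v̄ = (0.33+0.37)/2 = 0.35 → q = 3×1.74×0.35 = 1.827 m³/s
Panel 4-5: Δb = 5.8 m, d̄ = (1.97+1.20)/2 = 1.585, v̄ = (0.37+0.27)/2 = 0.32 → q = 5.8×1.585×0.32 = 2.942 m³/s
Panel 5-6: Δb = 1.3 m, d̄ = (1.20+0.42)/2 = 0.81, v̄ = (0.27+0.19)/2 = 0.23 → q = 1.3×0.81×0.23 = 0.2422 m³/s
Q = Σ q = 7.519 m³/s

7.52 m³/s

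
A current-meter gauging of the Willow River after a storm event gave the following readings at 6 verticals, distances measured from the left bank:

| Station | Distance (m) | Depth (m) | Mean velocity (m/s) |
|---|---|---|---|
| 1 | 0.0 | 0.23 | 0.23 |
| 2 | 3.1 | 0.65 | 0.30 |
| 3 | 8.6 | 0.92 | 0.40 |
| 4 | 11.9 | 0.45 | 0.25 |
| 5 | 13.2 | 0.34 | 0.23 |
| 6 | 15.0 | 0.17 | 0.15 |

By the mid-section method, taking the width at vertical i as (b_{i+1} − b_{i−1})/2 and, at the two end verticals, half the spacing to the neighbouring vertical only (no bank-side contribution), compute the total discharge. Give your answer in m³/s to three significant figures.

2.94 m³/s

w_1 = (3.1 − 0.0)/2 = 1.55 m; q_1 = 0.23 × 0.23 × 1.55 = 0.08200 m³/s
w_2 = (8.6 − 0.0)/2 = 4.3 m; q_2 = 0.30 × 0.65 × 4.3 = 0.8385 m³/s
w_3 = (11.9 − 3.1)/2 = 4.4 m; q_3 = 0.40 × 0.92 × 4.4 = 1.619 m³/s
w_4 = (13.2 − 8.6)/2 = 2.3 m; q_4 = 0.25 × 0.45 × 2.3 = 0.2588 m³/s
w_5 = (15.0 − 11.9)/2 = 1.55 m; q_5 = 0.23 × 0.34 × 1.55 = 0.1212 m³/s
w_6 = (15.0 − 13.2)/2 = 0.9 m; q_6 = 0.15 × 0.17 × 0.9 = 0.02295 m³/s
Q = Σ qᵢ = 2.943 m³/s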